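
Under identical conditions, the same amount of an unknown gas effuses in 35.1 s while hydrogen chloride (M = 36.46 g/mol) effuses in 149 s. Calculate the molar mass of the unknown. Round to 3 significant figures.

2.02 g/mol

Using Graham's law: t_X/t_HCl = √(M_X/M_HCl).
35.1/149 = 0.2356 = √(M_X/36.46)
M_X = 36.46 × 0.2356² = 36.46 × 0.05549 = 2.02 g/mol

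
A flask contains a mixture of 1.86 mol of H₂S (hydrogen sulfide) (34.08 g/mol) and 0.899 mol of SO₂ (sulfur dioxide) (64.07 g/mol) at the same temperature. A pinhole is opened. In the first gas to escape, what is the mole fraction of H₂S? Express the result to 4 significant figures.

0.7394

Each component's effusion rate ∝ (its partial pressure)·(1/√M) ∝ n_i/√M_i.
x_H₂S(eff) = (n_H₂S/√M_H₂S) / (n_H₂S/√M_H₂S + n_SO₂/√M_SO₂)
= (1.86/√34.08) / (1.86/√34.08 + 0.899/√64.07) = 0.3186/(0.3186 + 0.1123) = 0.7394.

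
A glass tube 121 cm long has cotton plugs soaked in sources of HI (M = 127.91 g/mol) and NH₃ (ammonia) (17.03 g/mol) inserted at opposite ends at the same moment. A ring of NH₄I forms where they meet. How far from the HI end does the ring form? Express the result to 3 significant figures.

Graham's law gives d_HI/d_NH₃ = rate_HI/rate_NH₃ = √(M_NH₃/M_HI) = √(17.03/127.91) = 0.3649.
With d_HI + d_NH₃ = 121 cm, d_NH₃ = 121/(1 + 0.3649) = 88.65 cm.
d_HI = 121 − 88.65 = 32.3 cm.

32.3 cm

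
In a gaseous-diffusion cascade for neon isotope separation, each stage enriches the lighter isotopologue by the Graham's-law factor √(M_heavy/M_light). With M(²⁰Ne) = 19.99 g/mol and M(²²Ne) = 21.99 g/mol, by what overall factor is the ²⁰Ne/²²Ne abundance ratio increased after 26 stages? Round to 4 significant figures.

The single-stage factor is √(M_heavy/M_light), so 26 stages give [√(21.99/19.99)]^26 = (21.99/19.99)^(26/2).
= 1.10005^13 = 3.454.

3.454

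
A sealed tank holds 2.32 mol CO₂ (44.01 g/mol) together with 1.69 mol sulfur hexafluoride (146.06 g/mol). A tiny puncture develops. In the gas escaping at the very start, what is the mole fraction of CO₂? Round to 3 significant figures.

0.714

Rate_i ∝ x_i/√M_i (Graham's law weighted by mole fraction), so the effusate composition follows n_i/√M_i.
Mole fraction of CO₂ in the effusate = (n_CO₂/√M_CO₂) / (n_CO₂/√M_CO₂ + n_SF₆/√M_SF₆)
= (2.32/√44.01) / (2.32/√44.01 + 1.69/√146.06) = 0.3497/(0.3497 + 0.1398) = 0.714.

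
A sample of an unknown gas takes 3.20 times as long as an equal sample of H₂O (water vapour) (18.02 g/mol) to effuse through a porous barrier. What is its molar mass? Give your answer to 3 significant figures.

Using Graham's law: t_X/t_H₂O = √(M_X/M_H₂O).
3.20 = √(M_X/18.02)
M_X = 18.02 × 3.20² = 18.02 × 10.24 = 185 g/mol

185 g/mol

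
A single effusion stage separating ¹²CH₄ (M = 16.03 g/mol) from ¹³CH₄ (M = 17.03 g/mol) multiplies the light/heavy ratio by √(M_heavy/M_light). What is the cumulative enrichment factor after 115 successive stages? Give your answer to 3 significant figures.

The single-stage factor is √(M_heavy/M_light), so 115 stages give [√(17.03/16.03)]^115 = (17.03/16.03)^(115/2).
= 1.06238^(115/2) = 32.4.

32.4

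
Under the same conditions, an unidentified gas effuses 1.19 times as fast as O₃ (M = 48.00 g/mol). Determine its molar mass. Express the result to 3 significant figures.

Graham's law gives rate_X/rate_O₃ = √(M_O₃/M_X).
1.19 = √(48.00/M_X)
M_X = 48.00 / 1.19² = 48.00 / 1.416 = 33.9 g/mol

33.9 g/mol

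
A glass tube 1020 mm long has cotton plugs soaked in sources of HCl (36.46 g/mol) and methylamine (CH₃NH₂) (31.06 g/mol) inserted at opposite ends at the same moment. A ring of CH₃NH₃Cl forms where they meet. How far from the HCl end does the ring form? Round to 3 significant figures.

490 mm

In equal time, each gas travels a distance ∝ its rate ∝ 1/√M, so d_HCl/d_CH₃NH₂ = √(M_CH₃NH₂/M_HCl) = √(31.06/36.46) = 0.9230.
With d_HCl + d_CH₃NH₂ = 1020 mm, d_CH₃NH₂ = 1020/(1 + 0.9230) = 530.4 mm.
d_HCl = 1020 − 530.4 = 490 mm.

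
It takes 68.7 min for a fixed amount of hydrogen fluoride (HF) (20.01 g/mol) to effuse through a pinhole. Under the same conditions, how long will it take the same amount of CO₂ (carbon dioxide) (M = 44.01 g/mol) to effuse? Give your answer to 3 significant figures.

102 min

Graham's law gives t_CO₂/t_HF = √(M_CO₂/M_HF) = √(44.01/20.01) = √2.199 = 1.483.
So the time for CO₂ is 68.7 × 1.483 = 102 min.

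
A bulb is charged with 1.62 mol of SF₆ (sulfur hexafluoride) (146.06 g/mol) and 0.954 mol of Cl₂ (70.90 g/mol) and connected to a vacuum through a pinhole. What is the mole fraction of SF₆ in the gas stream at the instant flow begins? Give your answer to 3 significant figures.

Each component's effusion rate ∝ (its partial pressure)·(1/√M) ∝ n_i/√M_i.
So x_SF₆ in the escaping gas = (n_SF₆/√M_SF₆) / Σ(n_i/√M_i)
= (1.62/√146.06) / (1.62/√146.06 + 0.954/√70.90) = 0.1340/(0.1340 + 0.1133) = 0.542.

0.542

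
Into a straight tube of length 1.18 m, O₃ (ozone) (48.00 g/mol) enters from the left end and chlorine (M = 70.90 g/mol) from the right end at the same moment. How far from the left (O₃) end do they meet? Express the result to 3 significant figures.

In equal time, each gas travels a distance ∝ its rate ∝ 1/√M, so d_O₃/d_Cl₂ = √(M_Cl₂/M_O₃) = √(70.90/48.00) = 1.215.
With d_O₃ + d_Cl₂ = 1.18 m, d_Cl₂ = 1.18/(1 + 1.215) = 0.5326 m.
d_O₃ = 1.18 − 0.5326 = 0.647 m.

0.647 m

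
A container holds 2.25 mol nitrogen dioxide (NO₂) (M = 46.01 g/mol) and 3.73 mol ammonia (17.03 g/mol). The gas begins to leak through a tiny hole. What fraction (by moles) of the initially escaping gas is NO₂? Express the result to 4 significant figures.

Rate_i ∝ x_i/√M_i (Graham's law weighted by mole fraction), so the effusate composition follows n_i/√M_i.
So x_NO₂ in the escaping gas = (n_NO₂/√M_NO₂) / Σ(n_i/√M_i)
= (2.25/√46.01) / (2.25/√46.01 + 3.73/√17.03) = 0.3317/(0.3317 + 0.9039) = 0.2685.

0.2685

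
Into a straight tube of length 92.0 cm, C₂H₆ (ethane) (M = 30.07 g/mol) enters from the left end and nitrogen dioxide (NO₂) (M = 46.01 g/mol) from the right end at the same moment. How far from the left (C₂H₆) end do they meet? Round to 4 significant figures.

Distances travelled in equal time are proportional to diffusion rates, so d_C₂H₆/d_NO₂ = √(M_NO₂/M_C₂H₆) = √(46.01/30.07) = 1.237.
With d_C₂H₆ + d_NO₂ = 92.0 cm, d_NO₂ = 92.0/(1 + 1.237) = 41.13 cm.
d_C₂H₆ = 92.0 − 41.13 = 50.87 cm.

50.87 cm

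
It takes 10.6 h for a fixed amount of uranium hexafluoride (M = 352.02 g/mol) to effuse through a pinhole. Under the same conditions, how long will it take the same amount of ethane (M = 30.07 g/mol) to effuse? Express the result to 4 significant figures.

3.098 h

From Graham's law, t_C₂H₆/t_UF₆ = √(M_C₂H₆/M_UF₆) = √(30.07/352.02) = √0.08542 = 0.2923.
So the time for C₂H₆ is 10.6 × 0.2923 = 3.098 h.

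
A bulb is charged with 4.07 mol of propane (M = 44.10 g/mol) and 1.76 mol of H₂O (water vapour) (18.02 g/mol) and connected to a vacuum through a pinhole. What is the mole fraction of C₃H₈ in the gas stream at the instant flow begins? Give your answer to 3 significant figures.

Each component's effusion rate ∝ (its partial pressure)·(1/√M) ∝ n_i/√M_i.
Mole fraction of C₃H₈ in the effusate = (n_C₃H₈/√M_C₃H₈) / (n_C₃H₈/√M_C₃H₈ + n_H₂O/√M_H₂O)
= (4.07/√44.10) / (4.07/√44.10 + 1.76/√18.02) = 0.6129/(0.6129 + 0.4146) = 0.596.

0.596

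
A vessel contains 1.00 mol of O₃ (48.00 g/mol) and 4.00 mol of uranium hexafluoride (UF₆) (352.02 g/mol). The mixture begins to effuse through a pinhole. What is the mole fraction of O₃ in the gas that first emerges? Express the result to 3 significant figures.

The effusion rate of species i is ∝ p_i/√M_i ∝ n_i/√M_i.
Mole fraction of O₃ in the effusate = (n_O₃/√M_O₃) / (n_O₃/√M_O₃ + n_UF₆/√M_UF₆)
= (1.00/√48.00) / (1.00/√48.00 + 4.00/√352.02) = 0.1443/(0.1443 + 0.2132) = 0.404.

0.404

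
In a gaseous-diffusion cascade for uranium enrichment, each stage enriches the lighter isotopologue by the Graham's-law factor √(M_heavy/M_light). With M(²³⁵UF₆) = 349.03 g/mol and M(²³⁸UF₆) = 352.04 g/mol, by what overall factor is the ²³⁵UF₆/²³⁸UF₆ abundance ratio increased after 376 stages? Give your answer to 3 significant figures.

5.02

After 376 stages the ratio has grown by (√(352.04/349.03))^376 = (352.04/349.03)^(376/2).
= 1.00862^188 = 5.02.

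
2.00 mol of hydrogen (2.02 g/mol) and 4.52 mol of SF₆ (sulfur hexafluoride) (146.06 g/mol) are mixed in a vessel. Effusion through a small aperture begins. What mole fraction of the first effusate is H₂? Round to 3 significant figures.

0.790

Each component's effusion rate ∝ (its partial pressure)·(1/√M) ∝ n_i/√M_i.
Mole fraction of H₂ in the effusate = (n_H₂/√M_H₂) / (n_H₂/√M_H₂ + n_SF₆/√M_SF₆)
= (2.00/√2.02) / (2.00/√2.02 + 4.52/√146.06) = 1.407/(1.407 + 0.3740) = 0.790.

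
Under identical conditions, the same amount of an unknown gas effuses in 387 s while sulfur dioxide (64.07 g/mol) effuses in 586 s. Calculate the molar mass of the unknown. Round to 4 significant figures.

27.94 g/mol

Since effusion rate ∝ 1/√M, t_X/t_SO₂ = √(M_X/M_SO₂).
387/586 = 0.6604 = √(M_X/64.07)
M_X = 64.07 × 0.6604² = 64.07 × 0.4361 = 27.94 g/mol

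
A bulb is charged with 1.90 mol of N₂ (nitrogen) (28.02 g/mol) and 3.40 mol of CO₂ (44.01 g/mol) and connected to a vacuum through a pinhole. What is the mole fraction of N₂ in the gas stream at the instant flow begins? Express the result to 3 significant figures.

0.412

Rate_i ∝ x_i/√M_i (Graham's law weighted by mole fraction), so the effusate composition follows n_i/√M_i.
So x_N₂ in the escaping gas = (n_N₂/√M_N₂) / Σ(n_i/√M_i)
= (1.90/√28.02) / (1.90/√28.02 + 3.40/√44.01) = 0.3589/(0.3589 + 0.5125) = 0.412.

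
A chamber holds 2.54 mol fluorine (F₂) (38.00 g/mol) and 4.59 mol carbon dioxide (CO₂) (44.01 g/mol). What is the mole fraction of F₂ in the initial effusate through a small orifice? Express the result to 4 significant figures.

Each component's effusion rate ∝ (its partial pressure)·(1/√M) ∝ n_i/√M_i.
So x_F₂ in the escaping gas = (n_F₂/√M_F₂) / Σ(n_i/√M_i)
= (2.54/√38.00) / (2.54/√38.00 + 4.59/√44.01) = 0.4120/(0.4120 + 0.6919) = 0.3732.

0.3732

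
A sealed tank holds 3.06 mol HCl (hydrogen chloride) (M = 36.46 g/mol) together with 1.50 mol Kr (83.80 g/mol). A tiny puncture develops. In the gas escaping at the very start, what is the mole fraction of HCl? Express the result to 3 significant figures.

0.756

Rate_i ∝ x_i/√M_i (Graham's law weighted by mole fraction), so the effusate composition follows n_i/√M_i.
Mole fraction of HCl in the effusate = (n_HCl/√M_HCl) / (n_HCl/√M_HCl + n_Kr/√M_Kr)
= (3.06/√36.46) / (3.06/√36.46 + 1.50/√83.80) = 0.5068/(0.5068 + 0.1639) = 0.756.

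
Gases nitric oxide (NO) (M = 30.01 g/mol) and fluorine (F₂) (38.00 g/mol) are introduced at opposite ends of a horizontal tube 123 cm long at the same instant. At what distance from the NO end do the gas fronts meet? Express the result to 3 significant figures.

Distances travelled in equal time are proportional to diffusion rates, so d_NO/d_F₂ = √(M_F₂/M_NO) = √(38.00/30.01) = 1.125.
With d_NO + d_F₂ = 123 cm, d_F₂ = 123/(1 + 1.125) = 57.87 cm.
d_NO = 123 − 57.87 = 65.1 cm.

65.1 cm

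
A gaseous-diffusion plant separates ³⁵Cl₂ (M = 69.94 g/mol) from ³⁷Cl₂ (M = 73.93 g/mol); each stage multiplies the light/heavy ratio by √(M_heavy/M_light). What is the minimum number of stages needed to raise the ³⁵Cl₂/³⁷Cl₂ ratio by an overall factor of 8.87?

Per stage α = (73.93/69.94)^(1/2) = 1.05705^0.5, giving ln α = 0.02774.
Need α^N ≥ 8.87 ⇒ N ≥ ln(8.87) / ln α = 2.183 / 0.02774 = 78.68.
Rounding up, N = 79 stages.

79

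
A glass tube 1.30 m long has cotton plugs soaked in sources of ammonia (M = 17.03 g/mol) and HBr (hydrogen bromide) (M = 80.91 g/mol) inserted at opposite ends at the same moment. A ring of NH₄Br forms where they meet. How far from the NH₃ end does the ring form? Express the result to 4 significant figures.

0.8912 m

Distances travelled in equal time are proportional to diffusion rates, so d_NH₃/d_HBr = √(M_HBr/M_NH₃) = √(80.91/17.03) = 2.180.
With d_NH₃ + d_HBr = 1.30 m, d_HBr = 1.30/(1 + 2.180) = 0.4088 m.
d_NH₃ = 1.30 − 0.4088 = 0.8912 m.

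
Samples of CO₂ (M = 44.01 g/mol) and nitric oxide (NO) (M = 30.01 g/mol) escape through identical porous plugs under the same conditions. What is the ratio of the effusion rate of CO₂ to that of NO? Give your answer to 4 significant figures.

Using Graham's law: rate_CO₂/rate_NO = √(M_NO/M_CO₂) = √(30.01/44.01) = √0.6819 = 0.8258.

0.8258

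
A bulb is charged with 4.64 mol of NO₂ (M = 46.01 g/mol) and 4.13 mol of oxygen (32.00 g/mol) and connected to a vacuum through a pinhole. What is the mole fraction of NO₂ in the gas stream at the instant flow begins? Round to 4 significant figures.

0.4837

Effusion rate of each component ∝ n_i/√M_i (partial pressure × 1/√M).
Mole fraction of NO₂ in the effusate = (n_NO₂/√M_NO₂) / (n_NO₂/√M_NO₂ + n_O₂/√M_O₂)
= (4.64/√46.01) / (4.64/√46.01 + 4.13/√32.00) = 0.6841/(0.6841 + 0.7301) = 0.4837.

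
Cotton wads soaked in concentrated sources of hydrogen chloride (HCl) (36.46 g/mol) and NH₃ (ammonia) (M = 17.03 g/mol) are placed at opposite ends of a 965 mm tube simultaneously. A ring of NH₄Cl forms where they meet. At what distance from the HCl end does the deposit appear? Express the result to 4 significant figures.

Distances travelled in equal time are proportional to diffusion rates, so d_HCl/d_NH₃ = √(M_NH₃/M_HCl) = √(17.03/36.46) = 0.6834.
With d_HCl + d_NH₃ = 965 mm, d_NH₃ = 965/(1 + 0.6834) = 573.2 mm.
d_HCl = 965 − 573.2 = 391.8 mm.

391.8 mm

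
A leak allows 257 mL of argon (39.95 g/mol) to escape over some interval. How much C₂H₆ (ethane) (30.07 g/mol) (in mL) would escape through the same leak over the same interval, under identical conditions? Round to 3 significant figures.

Using Graham's law: rate_C₂H₆/rate_Ar = √(M_Ar/M_C₂H₆) = √(39.95/30.07) = √1.329 = 1.153.
So the volume for C₂H₆ is 257 × 1.153 = 296 mL.

296 mL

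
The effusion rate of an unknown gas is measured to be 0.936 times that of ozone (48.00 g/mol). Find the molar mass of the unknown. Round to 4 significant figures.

54.79 g/mol

From Graham's law, rate_X/rate_O₃ = √(M_O₃/M_X).
0.936 = √(48.00/M_X)
M_X = 48.00 / 0.936² = 48.00 / 0.8761 = 54.79 g/mol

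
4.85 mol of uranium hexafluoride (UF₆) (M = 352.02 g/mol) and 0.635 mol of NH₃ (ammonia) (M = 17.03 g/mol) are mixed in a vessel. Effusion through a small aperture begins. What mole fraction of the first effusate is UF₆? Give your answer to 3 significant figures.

The effusion rate of species i is ∝ p_i/√M_i ∝ n_i/√M_i.
x_UF₆(eff) = (n_UF₆/√M_UF₆) / (n_UF₆/√M_UF₆ + n_NH₃/√M_NH₃)
= (4.85/√352.02) / (4.85/√352.02 + 0.635/√17.03) = 0.2585/(0.2585 + 0.1539) = 0.627.

0.627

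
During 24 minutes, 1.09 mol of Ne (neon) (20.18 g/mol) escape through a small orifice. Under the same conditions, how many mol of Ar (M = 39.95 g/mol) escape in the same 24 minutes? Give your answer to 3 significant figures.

Since effusion rate ∝ 1/√M, rate_Ar/rate_Ne = √(M_Ne/M_Ar) = √(20.18/39.95) = √0.5051 = 0.7107.
So the amount for Ar is 1.09 × 0.7107 = 0.775 mol.

0.775 mol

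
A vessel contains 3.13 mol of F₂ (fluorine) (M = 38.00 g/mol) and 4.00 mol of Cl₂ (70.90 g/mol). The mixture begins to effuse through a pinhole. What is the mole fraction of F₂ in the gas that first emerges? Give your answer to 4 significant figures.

0.5166

Rate_i ∝ x_i/√M_i (Graham's law weighted by mole fraction), so the effusate composition follows n_i/√M_i.
x_F₂(eff) = (n_F₂/√M_F₂) / (n_F₂/√M_F₂ + n_Cl₂/√M_Cl₂)
= (3.13/√38.00) / (3.13/√38.00 + 4.00/√70.90) = 0.5078/(0.5078 + 0.4750) = 0.5166.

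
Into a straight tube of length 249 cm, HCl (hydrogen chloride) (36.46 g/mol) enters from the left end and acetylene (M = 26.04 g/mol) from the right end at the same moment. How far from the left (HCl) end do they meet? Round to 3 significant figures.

114 cm

Graham's law gives d_HCl/d_C₂H₂ = rate_HCl/rate_C₂H₂ = √(M_C₂H₂/M_HCl) = √(26.04/36.46) = 0.8451.
With d_HCl + d_C₂H₂ = 249 cm, d_C₂H₂ = 249/(1 + 0.8451) = 135.0 cm.
d_HCl = 249 − 135.0 = 114 cm.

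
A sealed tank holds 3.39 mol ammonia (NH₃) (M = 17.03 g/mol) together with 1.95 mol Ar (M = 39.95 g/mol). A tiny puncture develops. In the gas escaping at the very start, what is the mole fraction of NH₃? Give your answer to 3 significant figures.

0.727

Effusion rate of each component ∝ n_i/√M_i (partial pressure × 1/√M).
So x_NH₃ in the escaping gas = (n_NH₃/√M_NH₃) / Σ(n_i/√M_i)
= (3.39/√17.03) / (3.39/√17.03 + 1.95/√39.95) = 0.8215/(0.8215 + 0.3085) = 0.727.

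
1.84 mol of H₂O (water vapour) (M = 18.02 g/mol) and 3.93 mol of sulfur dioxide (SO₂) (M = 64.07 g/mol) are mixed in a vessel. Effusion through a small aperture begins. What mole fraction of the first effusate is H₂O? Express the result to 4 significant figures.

0.4689

The effusion rate of species i is ∝ p_i/√M_i ∝ n_i/√M_i.
So x_H₂O in the escaping gas = (n_H₂O/√M_H₂O) / Σ(n_i/√M_i)
= (1.84/√18.02) / (1.84/√18.02 + 3.93/√64.07) = 0.4335/(0.4335 + 0.4910) = 0.4689.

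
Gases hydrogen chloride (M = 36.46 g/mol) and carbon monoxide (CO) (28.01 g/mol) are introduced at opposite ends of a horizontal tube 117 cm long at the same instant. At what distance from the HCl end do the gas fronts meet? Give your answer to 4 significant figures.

54.65 cm

Distances travelled in equal time are proportional to diffusion rates, so d_HCl/d_CO = √(M_CO/M_HCl) = √(28.01/36.46) = 0.8765.
With d_HCl + d_CO = 117 cm, d_CO = 117/(1 + 0.8765) = 62.35 cm.
d_HCl = 117 − 62.35 = 54.65 cm.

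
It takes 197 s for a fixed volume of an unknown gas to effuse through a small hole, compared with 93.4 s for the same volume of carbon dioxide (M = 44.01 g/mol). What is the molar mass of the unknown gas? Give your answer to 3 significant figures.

196 g/mol

Graham's law gives t_X/t_CO₂ = √(M_X/M_CO₂).
197/93.4 = 2.109 = √(M_X/44.01)
M_X = 44.01 × 2.109² = 44.01 × 4.449 = 196 g/mol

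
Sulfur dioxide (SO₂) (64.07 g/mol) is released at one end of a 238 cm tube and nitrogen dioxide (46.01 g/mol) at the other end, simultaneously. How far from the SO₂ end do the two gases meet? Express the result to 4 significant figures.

The fronts meet when d_SO₂ + d_NO₂ = L with d_SO₂/d_NO₂ = √(M_NO₂/M_SO₂) (Graham's law). Here √(M_NO₂/M_SO₂) = √(46.01/64.07) = 0.8474.
With d_SO₂ + d_NO₂ = 238 cm, d_NO₂ = 238/(1 + 0.8474) = 128.8 cm.
d_SO₂ = 238 − 128.8 = 109.2 cm.

109.2 cm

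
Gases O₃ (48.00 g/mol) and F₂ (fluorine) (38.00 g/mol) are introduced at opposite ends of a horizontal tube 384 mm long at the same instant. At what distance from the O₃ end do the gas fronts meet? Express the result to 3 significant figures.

181 mm

Graham's law gives d_O₃/d_F₂ = rate_O₃/rate_F₂ = √(M_F₂/M_O₃) = √(38.00/48.00) = 0.8898.
With d_O₃ + d_F₂ = 384 mm, d_F₂ = 384/(1 + 0.8898) = 203.2 mm.
d_O₃ = 384 − 203.2 = 181 mm.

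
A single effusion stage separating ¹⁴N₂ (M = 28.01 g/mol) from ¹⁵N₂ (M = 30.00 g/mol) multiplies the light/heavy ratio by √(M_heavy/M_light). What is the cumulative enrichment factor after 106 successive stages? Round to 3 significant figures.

38.0

After 106 stages the ratio has grown by (√(30.00/28.01))^106 = (30.00/28.01)^(106/2).
= 1.07105^53 = 38.0.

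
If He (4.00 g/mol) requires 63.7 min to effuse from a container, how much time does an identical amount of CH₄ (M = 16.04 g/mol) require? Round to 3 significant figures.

128 min

Since effusion rate ∝ 1/√M, t_CH₄/t_He = √(M_CH₄/M_He) = √(16.04/4.00) = √4.010 = 2.002.
So the time for CH₄ is 63.7 × 2.002 = 128 min.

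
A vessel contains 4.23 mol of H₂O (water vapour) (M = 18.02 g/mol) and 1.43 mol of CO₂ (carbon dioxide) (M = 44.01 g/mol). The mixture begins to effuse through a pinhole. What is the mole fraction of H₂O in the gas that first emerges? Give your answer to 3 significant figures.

0.822

Effusion rate of each component ∝ n_i/√M_i (partial pressure × 1/√M).
x_H₂O(eff) = (n_H₂O/√M_H₂O) / (n_H₂O/√M_H₂O + n_CO₂/√M_CO₂)
= (4.23/√18.02) / (4.23/√18.02 + 1.43/√44.01) = 0.9965/(0.9965 + 0.2156) = 0.822.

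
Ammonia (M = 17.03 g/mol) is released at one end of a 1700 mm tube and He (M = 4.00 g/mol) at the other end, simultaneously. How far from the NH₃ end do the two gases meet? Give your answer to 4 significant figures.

554.9 mm

Distances travelled in equal time are proportional to diffusion rates, so d_NH₃/d_He = √(M_He/M_NH₃) = √(4.00/17.03) = 0.4846.
With d_NH₃ + d_He = 1700 mm, d_He = 1700/(1 + 0.4846) = 1145 mm.
d_NH₃ = 1700 − 1145 = 554.9 mm.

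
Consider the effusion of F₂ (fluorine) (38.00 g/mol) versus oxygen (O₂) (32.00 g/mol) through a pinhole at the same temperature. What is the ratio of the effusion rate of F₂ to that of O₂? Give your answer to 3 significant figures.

From Graham's law, rate_F₂/rate_O₂ = √(M_O₂/M_F₂) = √(32.00/38.00) = √0.8421 = 0.918.

0.918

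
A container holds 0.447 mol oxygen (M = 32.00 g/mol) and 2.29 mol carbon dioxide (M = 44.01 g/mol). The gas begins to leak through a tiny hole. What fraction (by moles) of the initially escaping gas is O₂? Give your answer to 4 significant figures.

Each component's effusion rate ∝ (its partial pressure)·(1/√M) ∝ n_i/√M_i.
So x_O₂ in the escaping gas = (n_O₂/√M_O₂) / Σ(n_i/√M_i)
= (0.447/√32.00) / (0.447/√32.00 + 2.29/√44.01) = 0.07902/(0.07902 + 0.3452) = 0.1863.

0.1863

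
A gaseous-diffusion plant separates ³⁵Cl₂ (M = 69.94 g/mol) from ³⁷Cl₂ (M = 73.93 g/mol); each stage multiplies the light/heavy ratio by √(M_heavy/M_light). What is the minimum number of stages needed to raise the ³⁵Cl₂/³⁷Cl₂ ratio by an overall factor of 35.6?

129

Per stage α = (73.93/69.94)^(1/2) = 1.05705^0.5, giving ln α = 0.02774.
Need α^N ≥ 35.6 ⇒ N ≥ ln(35.6) / ln α = 3.572 / 0.02774 = 128.78.
Rounding up, N = 129 stages.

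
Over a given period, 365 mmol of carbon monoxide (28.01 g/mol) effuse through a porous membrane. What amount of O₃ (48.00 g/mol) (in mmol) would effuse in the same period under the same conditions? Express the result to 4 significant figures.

Since effusion rate ∝ 1/√M, rate_O₃/rate_CO = √(M_CO/M_O₃) = √(28.01/48.00) = √0.5835 = 0.7639.
So the amount for O₃ is 365 × 0.7639 = 278.8 mmol.

278.8 mmol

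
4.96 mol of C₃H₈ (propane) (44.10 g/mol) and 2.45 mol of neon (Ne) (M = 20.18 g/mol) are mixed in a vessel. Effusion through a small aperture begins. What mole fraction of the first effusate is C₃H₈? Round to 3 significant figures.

Rate_i ∝ x_i/√M_i (Graham's law weighted by mole fraction), so the effusate composition follows n_i/√M_i.
x_C₃H₈(eff) = (n_C₃H₈/√M_C₃H₈) / (n_C₃H₈/√M_C₃H₈ + n_Ne/√M_Ne)
= (4.96/√44.10) / (4.96/√44.10 + 2.45/√20.18) = 0.7469/(0.7469 + 0.5454) = 0.578.

0.578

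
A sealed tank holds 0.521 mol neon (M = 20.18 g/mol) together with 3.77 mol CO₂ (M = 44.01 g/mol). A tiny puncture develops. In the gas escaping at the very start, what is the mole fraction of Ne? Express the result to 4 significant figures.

The effusion rate of species i is ∝ p_i/√M_i ∝ n_i/√M_i.
So x_Ne in the escaping gas = (n_Ne/√M_Ne) / Σ(n_i/√M_i)
= (0.521/√20.18) / (0.521/√20.18 + 3.77/√44.01) = 0.1160/(0.1160 + 0.5683) = 0.1695.

0.1695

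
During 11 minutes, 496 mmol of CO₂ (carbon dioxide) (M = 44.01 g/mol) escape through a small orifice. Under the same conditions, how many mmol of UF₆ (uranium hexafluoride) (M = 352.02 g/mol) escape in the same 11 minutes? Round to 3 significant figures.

Since effusion rate ∝ 1/√M, rate_UF₆/rate_CO₂ = √(M_CO₂/M_UF₆) = √(44.01/352.02) = √0.1250 = 0.3536.
So the amount for UF₆ is 496 × 0.3536 = 175 mmol.

175 mmol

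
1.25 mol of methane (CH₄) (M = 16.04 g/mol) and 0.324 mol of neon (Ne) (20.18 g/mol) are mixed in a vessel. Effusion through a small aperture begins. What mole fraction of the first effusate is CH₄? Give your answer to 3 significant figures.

0.812

Rate_i ∝ x_i/√M_i (Graham's law weighted by mole fraction), so the effusate composition follows n_i/√M_i.
So x_CH₄ in the escaping gas = (n_CH₄/√M_CH₄) / Σ(n_i/√M_i)
= (1.25/√16.04) / (1.25/√16.04 + 0.324/√20.18) = 0.3121/(0.3121 + 0.07212) = 0.812.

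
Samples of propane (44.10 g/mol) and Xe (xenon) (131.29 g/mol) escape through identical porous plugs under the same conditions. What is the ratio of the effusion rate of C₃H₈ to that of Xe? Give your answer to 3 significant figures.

1.73

From Graham's law, rate_C₃H₈/rate_Xe = √(M_Xe/M_C₃H₈) = √(131.29/44.10) = √2.977 = 1.73.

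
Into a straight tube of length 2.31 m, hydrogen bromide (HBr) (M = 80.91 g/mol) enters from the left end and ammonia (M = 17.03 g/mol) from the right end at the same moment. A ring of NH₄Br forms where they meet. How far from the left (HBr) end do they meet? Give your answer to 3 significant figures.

Graham's law gives d_HBr/d_NH₃ = rate_HBr/rate_NH₃ = √(M_NH₃/M_HBr) = √(17.03/80.91) = 0.4588.
With d_HBr + d_NH₃ = 2.31 m, d_NH₃ = 2.31/(1 + 0.4588) = 1.584 m.
d_HBr = 2.31 − 1.584 = 0.726 m.

0.726 m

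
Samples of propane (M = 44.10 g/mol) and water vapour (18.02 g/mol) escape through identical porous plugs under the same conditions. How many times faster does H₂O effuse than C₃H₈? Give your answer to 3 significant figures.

1.56

Using Graham's law: rate_H₂O/rate_C₃H₈ = √(M_C₃H₈/M_H₂O) = √(44.10/18.02) = √2.447 = 1.56.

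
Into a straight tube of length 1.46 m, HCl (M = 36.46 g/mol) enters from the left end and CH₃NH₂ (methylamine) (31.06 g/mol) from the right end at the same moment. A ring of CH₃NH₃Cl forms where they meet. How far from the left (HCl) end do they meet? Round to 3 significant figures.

In equal time, each gas travels a distance ∝ its rate ∝ 1/√M, so d_HCl/d_CH₃NH₂ = √(M_CH₃NH₂/M_HCl) = √(31.06/36.46) = 0.9230.
With d_HCl + d_CH₃NH₂ = 1.46 m, d_CH₃NH₂ = 1.46/(1 + 0.9230) = 0.7592 m.
d_HCl = 1.46 − 0.7592 = 0.701 m.

0.701 m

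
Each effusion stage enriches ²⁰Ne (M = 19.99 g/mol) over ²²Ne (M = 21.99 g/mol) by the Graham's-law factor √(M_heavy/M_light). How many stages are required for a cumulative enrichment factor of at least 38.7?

77

With α = √(21.99/19.99) per stage, ln α = ½ ln(1.10005) = 0.04768.
Need α^N ≥ 38.7 ⇒ N ≥ ln(38.7) / ln α = 3.656 / 0.04768 = 76.68.
Rounding up, N = 77 stages.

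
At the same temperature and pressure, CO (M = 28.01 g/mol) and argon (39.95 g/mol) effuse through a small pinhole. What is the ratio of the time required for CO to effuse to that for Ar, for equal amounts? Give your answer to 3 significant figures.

From Graham's law, t_CO/t_Ar = √(M_CO/M_Ar) = √(28.01/39.95) = √0.7011 = 0.837.

0.837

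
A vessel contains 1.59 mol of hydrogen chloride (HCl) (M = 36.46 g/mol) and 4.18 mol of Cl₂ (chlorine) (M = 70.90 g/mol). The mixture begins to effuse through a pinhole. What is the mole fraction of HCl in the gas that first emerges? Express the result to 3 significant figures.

Effusion rate of each component ∝ n_i/√M_i (partial pressure × 1/√M).
x_HCl(eff) = (n_HCl/√M_HCl) / (n_HCl/√M_HCl + n_Cl₂/√M_Cl₂)
= (1.59/√36.46) / (1.59/√36.46 + 4.18/√70.90) = 0.2633/(0.2633 + 0.4964) = 0.347.

0.347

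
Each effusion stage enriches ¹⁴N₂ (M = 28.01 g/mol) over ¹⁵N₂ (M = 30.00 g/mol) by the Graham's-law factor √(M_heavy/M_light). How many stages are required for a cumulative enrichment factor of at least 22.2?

91

With α = √(30.00/28.01) per stage, ln α = ½ ln(1.07105) = 0.03432.
Need α^N ≥ 22.2 ⇒ N ≥ ln(22.2) / ln α = 3.100 / 0.03432 = 90.33.
Rounding up, N = 91 stages.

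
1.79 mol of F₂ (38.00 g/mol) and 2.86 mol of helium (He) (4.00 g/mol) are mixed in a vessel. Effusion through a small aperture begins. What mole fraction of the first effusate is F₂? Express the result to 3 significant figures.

0.169

Rate_i ∝ x_i/√M_i (Graham's law weighted by mole fraction), so the effusate composition follows n_i/√M_i.
x_F₂(eff) = (n_F₂/√M_F₂) / (n_F₂/√M_F₂ + n_He/√M_He)
= (1.79/√38.00) / (1.79/√38.00 + 2.86/√4.00) = 0.2904/(0.2904 + 1.430) = 0.169.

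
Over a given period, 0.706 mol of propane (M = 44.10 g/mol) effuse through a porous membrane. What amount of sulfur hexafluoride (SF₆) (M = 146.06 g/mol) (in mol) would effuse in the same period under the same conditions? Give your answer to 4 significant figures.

0.3879 mol

By Graham's law, rate_SF₆/rate_C₃H₈ = √(M_C₃H₈/M_SF₆) = √(44.10/146.06) = √0.3019 = 0.5495.
So the amount for SF₆ is 0.706 × 0.5495 = 0.3879 mol.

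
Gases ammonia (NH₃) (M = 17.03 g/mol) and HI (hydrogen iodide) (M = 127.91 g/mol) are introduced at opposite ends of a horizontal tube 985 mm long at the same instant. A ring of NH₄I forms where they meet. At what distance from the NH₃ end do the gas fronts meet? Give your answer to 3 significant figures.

The fronts meet when d_NH₃ + d_HI = L with d_NH₃/d_HI = √(M_HI/M_NH₃) (Graham's law). Here √(M_HI/M_NH₃) = √(127.91/17.03) = 2.741.
With d_NH₃ + d_HI = 985 mm, d_HI = 985/(1 + 2.741) = 263.3 mm.
d_NH₃ = 985 − 263.3 = 722 mm.

722 mm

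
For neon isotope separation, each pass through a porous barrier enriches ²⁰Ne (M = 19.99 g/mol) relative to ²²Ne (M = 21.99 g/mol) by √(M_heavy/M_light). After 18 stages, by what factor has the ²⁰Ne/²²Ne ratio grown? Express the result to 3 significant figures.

After 18 stages the ratio has grown by (√(21.99/19.99))^18 = (21.99/19.99)^(18/2).
= 1.10005^9 = 2.36.

2.36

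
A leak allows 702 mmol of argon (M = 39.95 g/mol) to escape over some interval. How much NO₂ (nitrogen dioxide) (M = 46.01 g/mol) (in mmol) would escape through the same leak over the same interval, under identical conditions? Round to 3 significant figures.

From Graham's law, rate_NO₂/rate_Ar = √(M_Ar/M_NO₂) = √(39.95/46.01) = √0.8683 = 0.9318.
So the amount for NO₂ is 702 × 0.9318 = 654 mmol.

654 mmol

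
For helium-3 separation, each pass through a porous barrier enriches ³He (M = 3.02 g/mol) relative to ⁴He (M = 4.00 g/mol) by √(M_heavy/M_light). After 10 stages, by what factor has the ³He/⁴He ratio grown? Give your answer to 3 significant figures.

4.08

The single-stage factor is √(M_heavy/M_light), so 10 stages give [√(4.00/3.02)]^10 = (4.00/3.02)^(10/2).
= 1.32450^5 = 4.08.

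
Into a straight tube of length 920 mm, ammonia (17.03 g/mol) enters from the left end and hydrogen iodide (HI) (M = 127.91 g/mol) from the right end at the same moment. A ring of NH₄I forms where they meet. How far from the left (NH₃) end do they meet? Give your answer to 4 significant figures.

Distances travelled in equal time are proportional to diffusion rates, so d_NH₃/d_HI = √(M_HI/M_NH₃) = √(127.91/17.03) = 2.741.
With d_NH₃ + d_HI = 920 mm, d_HI = 920/(1 + 2.741) = 246.0 mm.
d_NH₃ = 920 − 246.0 = 674.0 mm.

674.0 mm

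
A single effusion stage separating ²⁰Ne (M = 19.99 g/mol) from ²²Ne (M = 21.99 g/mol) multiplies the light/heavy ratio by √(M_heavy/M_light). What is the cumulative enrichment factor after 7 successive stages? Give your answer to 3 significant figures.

The single-stage factor is √(M_heavy/M_light), so 7 stages give [√(21.99/19.99)]^7 = (21.99/19.99)^(7/2).
= 1.10005^(7/2) = 1.40.

1.40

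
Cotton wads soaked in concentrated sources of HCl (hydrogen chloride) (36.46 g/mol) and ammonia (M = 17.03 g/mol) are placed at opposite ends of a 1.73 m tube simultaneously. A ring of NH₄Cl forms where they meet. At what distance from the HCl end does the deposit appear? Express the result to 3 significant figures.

0.702 m

Distances travelled in equal time are proportional to diffusion rates, so d_HCl/d_NH₃ = √(M_NH₃/M_HCl) = √(17.03/36.46) = 0.6834.
With d_HCl + d_NH₃ = 1.73 m, d_NH₃ = 1.73/(1 + 0.6834) = 1.028 m.
d_HCl = 1.73 − 1.028 = 0.702 m.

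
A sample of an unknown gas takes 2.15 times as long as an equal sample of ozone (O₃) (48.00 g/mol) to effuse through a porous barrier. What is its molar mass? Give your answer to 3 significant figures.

222 g/mol

By Graham's law, t_X/t_O₃ = √(M_X/M_O₃).
2.15 = √(M_X/48.00)
M_X = 48.00 × 2.15² = 48.00 × 4.622 = 222 g/mol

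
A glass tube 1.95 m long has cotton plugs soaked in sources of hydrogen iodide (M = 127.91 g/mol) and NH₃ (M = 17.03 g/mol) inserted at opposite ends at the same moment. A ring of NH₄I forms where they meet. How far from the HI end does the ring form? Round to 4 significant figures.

0.5213 m

The fronts meet when d_HI + d_NH₃ = L with d_HI/d_NH₃ = √(M_NH₃/M_HI) (Graham's law). Here √(M_NH₃/M_HI) = √(17.03/127.91) = 0.3649.
With d_HI + d_NH₃ = 1.95 m, d_NH₃ = 1.95/(1 + 0.3649) = 1.429 m.
d_HI = 1.95 − 1.429 = 0.5213 m.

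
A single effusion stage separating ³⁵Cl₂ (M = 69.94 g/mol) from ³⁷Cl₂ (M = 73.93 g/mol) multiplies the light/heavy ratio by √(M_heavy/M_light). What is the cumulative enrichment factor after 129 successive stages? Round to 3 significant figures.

The single-stage factor is √(M_heavy/M_light), so 129 stages give [√(73.93/69.94)]^129 = (73.93/69.94)^(129/2).
= 1.05705^(129/2) = 35.8.

35.8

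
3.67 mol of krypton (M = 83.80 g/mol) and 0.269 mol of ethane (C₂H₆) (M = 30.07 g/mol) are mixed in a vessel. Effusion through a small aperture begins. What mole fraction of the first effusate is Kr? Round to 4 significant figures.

0.8910

Rate_i ∝ x_i/√M_i (Graham's law weighted by mole fraction), so the effusate composition follows n_i/√M_i.
So x_Kr in the escaping gas = (n_Kr/√M_Kr) / Σ(n_i/√M_i)
= (3.67/√83.80) / (3.67/√83.80 + 0.269/√30.07) = 0.4009/(0.4009 + 0.04906) = 0.8910.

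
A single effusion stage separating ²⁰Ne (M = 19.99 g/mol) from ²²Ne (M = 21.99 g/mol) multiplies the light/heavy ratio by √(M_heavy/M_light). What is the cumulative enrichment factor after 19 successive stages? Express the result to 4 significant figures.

The single-stage factor is √(M_heavy/M_light), so 19 stages give [√(21.99/19.99)]^19 = (21.99/19.99)^(19/2).
= 1.10005^(19/2) = 2.474.

2.474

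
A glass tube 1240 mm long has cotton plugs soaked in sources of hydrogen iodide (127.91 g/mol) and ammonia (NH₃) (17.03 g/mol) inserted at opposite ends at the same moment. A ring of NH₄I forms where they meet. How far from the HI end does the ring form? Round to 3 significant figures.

331 mm

Distances travelled in equal time are proportional to diffusion rates, so d_HI/d_NH₃ = √(M_NH₃/M_HI) = √(17.03/127.91) = 0.3649.
With d_HI + d_NH₃ = 1240 mm, d_NH₃ = 1240/(1 + 0.3649) = 908.5 mm.
d_HI = 1240 − 908.5 = 331 mm.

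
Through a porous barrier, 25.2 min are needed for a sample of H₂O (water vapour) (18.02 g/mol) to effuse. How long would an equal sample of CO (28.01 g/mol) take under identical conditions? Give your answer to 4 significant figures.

Using Graham's law: t_CO/t_H₂O = √(M_CO/M_H₂O) = √(28.01/18.02) = √1.554 = 1.247.
So the time for CO is 25.2 × 1.247 = 31.42 min.

31.42 min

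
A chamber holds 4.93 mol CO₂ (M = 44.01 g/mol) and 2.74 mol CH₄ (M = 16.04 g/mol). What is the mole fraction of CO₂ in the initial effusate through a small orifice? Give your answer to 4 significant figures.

0.5207

Each component's effusion rate ∝ (its partial pressure)·(1/√M) ∝ n_i/√M_i.
x_CO₂(eff) = (n_CO₂/√M_CO₂) / (n_CO₂/√M_CO₂ + n_CH₄/√M_CH₄)
= (4.93/√44.01) / (4.93/√44.01 + 2.74/√16.04) = 0.7431/(0.7431 + 0.6841) = 0.5207.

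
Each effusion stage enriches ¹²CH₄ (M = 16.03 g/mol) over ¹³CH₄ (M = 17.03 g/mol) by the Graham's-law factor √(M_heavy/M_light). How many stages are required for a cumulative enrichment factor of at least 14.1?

88

With α = √(17.03/16.03) per stage, ln α = ½ ln(1.06238) = 0.03026.
Need α^N ≥ 14.1 ⇒ N ≥ ln(14.1) / ln α = 2.646 / 0.03026 = 87.46.
Minimum whole number of stages: N = 88.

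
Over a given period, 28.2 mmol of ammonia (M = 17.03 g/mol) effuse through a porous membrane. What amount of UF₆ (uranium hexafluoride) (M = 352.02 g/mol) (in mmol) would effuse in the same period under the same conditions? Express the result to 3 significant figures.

Using Graham's law: rate_UF₆/rate_NH₃ = √(M_NH₃/M_UF₆) = √(17.03/352.02) = √0.04838 = 0.2199.
So the amount for UF₆ is 28.2 × 0.2199 = 6.20 mmol.

6.20 mmol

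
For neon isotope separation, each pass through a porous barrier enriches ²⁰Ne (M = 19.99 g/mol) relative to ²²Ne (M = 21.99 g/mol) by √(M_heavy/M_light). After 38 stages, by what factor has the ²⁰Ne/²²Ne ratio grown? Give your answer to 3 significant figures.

Each stage multiplies the ratio by α = √(21.99/19.99), so after 38 stages the overall factor is α^38 = (21.99/19.99)^(38/2).
= 1.10005^19 = 6.12.

6.12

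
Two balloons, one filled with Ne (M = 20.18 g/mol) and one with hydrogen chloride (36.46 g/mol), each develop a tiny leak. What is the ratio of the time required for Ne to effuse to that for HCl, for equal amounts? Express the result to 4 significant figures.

By Graham's law, t_Ne/t_HCl = √(M_Ne/M_HCl) = √(20.18/36.46) = √0.5535 = 0.7440.

0.7440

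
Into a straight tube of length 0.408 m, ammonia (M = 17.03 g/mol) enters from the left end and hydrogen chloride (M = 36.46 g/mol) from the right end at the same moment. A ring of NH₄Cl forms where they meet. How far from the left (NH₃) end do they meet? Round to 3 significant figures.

Graham's law gives d_NH₃/d_HCl = rate_NH₃/rate_HCl = √(M_HCl/M_NH₃) = √(36.46/17.03) = 1.463.
With d_NH₃ + d_HCl = 0.408 m, d_HCl = 0.408/(1 + 1.463) = 0.1656 m.
d_NH₃ = 0.408 − 0.1656 = 0.242 m.

0.242 m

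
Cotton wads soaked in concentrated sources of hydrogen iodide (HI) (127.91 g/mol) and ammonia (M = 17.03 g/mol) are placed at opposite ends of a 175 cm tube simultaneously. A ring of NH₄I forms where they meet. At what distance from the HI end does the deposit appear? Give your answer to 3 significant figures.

Distances travelled in equal time are proportional to diffusion rates, so d_HI/d_NH₃ = √(M_NH₃/M_HI) = √(17.03/127.91) = 0.3649.
With d_HI + d_NH₃ = 175 cm, d_NH₃ = 175/(1 + 0.3649) = 128.2 cm.
d_HI = 175 − 128.2 = 46.8 cm.

46.8 cm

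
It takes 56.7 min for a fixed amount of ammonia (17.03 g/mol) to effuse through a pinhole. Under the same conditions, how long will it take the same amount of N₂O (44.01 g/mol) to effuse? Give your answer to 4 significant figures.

91.15 min

Since effusion rate ∝ 1/√M, t_N₂O/t_NH₃ = √(M_N₂O/M_NH₃) = √(44.01/17.03) = √2.584 = 1.608.
So the time for N₂O is 56.7 × 1.608 = 91.15 min.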